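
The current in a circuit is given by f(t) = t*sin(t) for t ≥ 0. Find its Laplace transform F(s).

L{sin(t)} = 1/(s^2 + 1).
Then apply L{t·g(t)} = -d/ds[G(s)] with G(s) = 1/(s^2 + 1):
differentiating 1 time and applying the sign gives 2*s/(s^2 + 1)^2.

F(s) = 2*s/(s^2 + 1)^2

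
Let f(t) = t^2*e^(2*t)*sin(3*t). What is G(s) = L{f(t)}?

L{sin(3t)} = 3/(s^2 + 9).
Multiplying by e^(2t) shifts s → s - 2, so L{e^(2*t)*sin(3*t)} = 3/((s - 2)^2 + 9).
Then apply L{t^2·g(t)} = (-1)^2 d^2/ds^2[H(s)] with H(s) = 3/((s - 2)^2 + 9):
differentiating 2 times and applying the sign gives 18*(s^2 - 4*s + 1)/(s^2 - 4*s + 13)^3.

G(s) = 18*(s^2 - 4*s + 1)/(s^2 - 4*s + 13)^3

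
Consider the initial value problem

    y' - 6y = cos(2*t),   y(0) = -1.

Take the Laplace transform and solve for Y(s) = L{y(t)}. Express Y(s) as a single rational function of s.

Y(s) = (-s^2 + s - 4)/(s^3 - 6*s^2 + 4*s - 24)

Laplace-transform each side.
With L{y'} = sY - y(0) = sY - (-1): the LHS transforms to (s - 6)Y - (-1).
The right side is L{cos(2*t)} = s/(s^2 + 4).
So (s - 6)Y = s/(s^2 + 4) + (-1).
Solve for Y(s) and write it as one ratio of polynomials.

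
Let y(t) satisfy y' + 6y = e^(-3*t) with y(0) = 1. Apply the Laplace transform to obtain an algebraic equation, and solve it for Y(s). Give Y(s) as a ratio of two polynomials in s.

Y(s) = (s + 4)/(s^2 + 9*s + 18)

Apply the Laplace transform to the equation.
With L{y'} = sY - y(0) = sY - 1: the LHS transforms to (s + 6)Y - (1).
The right side is L{e^(-3*t)} = 1/(s + 3).
So (s + 6)Y = 1/(s + 3) + (1).
Divide through and combine into a single rational function.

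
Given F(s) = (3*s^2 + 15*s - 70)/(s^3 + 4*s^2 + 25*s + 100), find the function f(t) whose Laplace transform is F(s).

f(t) = -sin(5*t) + 5*cos(5*t) - 2*exp(-4*t)

Factor the denominator: s^3 + 4*s^2 + 25*s + 100 = (s + 4)*(s^2 + 25).
Partial fraction decomposition gives [-2/(s + 4)] + [5*s/(s^2 + 25)] + [-5/(s^2 + 25)].
Invert each term: -2/(s + 4) ↔ -2e^(-4t); 5·s/(s^2 + 25) ↔ 5cos(5t); -1·5/(s^2 + 25) ↔ -sin(5t).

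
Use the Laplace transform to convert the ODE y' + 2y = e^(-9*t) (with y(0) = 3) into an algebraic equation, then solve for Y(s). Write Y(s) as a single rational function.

Apply the Laplace transform to the equation.
Using L{y'} = sY - y(0) = sY - 3, the left side becomes (s + 2)Y - (3).
The right side is L{e^(-9*t)} = 1/(s + 9).
So (s + 2)Y = 1/(s + 9) + (3).
Divide through and combine into a single rational function.

Y(s) = (3*s + 28)/(s^2 + 11*s + 18)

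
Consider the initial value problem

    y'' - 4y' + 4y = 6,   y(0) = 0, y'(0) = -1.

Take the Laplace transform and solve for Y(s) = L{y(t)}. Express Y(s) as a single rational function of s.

Y(s) = (-s + 6)/(s^3 - 4*s^2 + 4*s)

Transform both sides with L{·}.
With L{y''} = s^2 Y - s·y(0) - y'(0) and L{y'} = sY - y(0), with y(0) = 0, y'(0) = -1: the LHS transforms to (s^2 - 4*s + 4)Y - (-1).
The right side is L{6} = 6/s.
So (s^2 - 4*s + 4)Y = 6/s + (-1).
Solve for Y(s) and write it as one ratio of polynomials.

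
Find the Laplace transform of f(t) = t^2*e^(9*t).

L{e^(9t)} = 1/(s - 9).
Then apply L{t^2·g(t)} = (-1)^2 d^2/ds^2[H(s)] with H(s) = 1/(s - 9):
differentiating 2 times and applying the sign gives 2/(s - 9)^3.

2/(s - 9)^3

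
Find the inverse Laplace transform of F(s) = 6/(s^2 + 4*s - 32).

exp(-2*t)*sinh(6*t)

Rewrite the denominator: s^2 + 4*s - 32 = (s + 2)^2 - 36.
The form in (s + 2) signals a first-shifting-theorem factor e^(-2t).
Since L{sinh(6t)} = 6/(s^2 - 36), the inverse is e^(-2*t)*sinh(6*t).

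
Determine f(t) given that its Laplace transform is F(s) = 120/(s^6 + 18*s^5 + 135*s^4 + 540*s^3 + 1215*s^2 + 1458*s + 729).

Rewrite the denominator: s^6 + 18*s^5 + 135*s^4 + 540*s^3 + 1215*s^2 + 1458*s + 729 = (s + 3)^6.
The form in (s + 3) signals a first-shifting-theorem factor e^(-3t).
Since L{t^5} = 5!/s^6 = 120/s^6, the inverse is t^5*exp(-3*t).

f(t) = t^5*exp(-3*t)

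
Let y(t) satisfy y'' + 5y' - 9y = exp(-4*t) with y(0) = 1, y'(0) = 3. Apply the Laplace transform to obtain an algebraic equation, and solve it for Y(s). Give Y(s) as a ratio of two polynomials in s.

Y(s) = (s^2 + 12*s + 33)/(s^3 + 9*s^2 + 11*s - 36)

Apply the Laplace transform to the equation.
Using L{y''} = s^2 Y - s·y(0) - y'(0) and L{y'} = sY - y(0), with y(0) = 1, y'(0) = 3, the left side becomes (s^2 + 5*s - 9)Y - (s + 8).
The right side is L{exp(-4*t)} = 1/(s + 4).
So (s^2 + 5*s - 9)Y = 1/(s + 4) + (s + 8).
Divide through and combine into a single rational function.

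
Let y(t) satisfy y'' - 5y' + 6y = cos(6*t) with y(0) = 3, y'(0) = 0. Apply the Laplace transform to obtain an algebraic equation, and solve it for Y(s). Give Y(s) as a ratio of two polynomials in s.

Y(s) = (3*s^3 - 15*s^2 + 109*s - 540)/(s^4 - 5*s^3 + 42*s^2 - 180*s + 216)

Take the Laplace transform of both sides.
Using L{y''} = s^2 Y - s·y(0) - y'(0) and L{y'} = sY - y(0), with y(0) = 3, y'(0) = 0, the left side becomes (s^2 - 5*s + 6)Y - (3*s - 15).
The right side is L{cos(6*t)} = s/(s^2 + 36).
So (s^2 - 5*s + 6)Y = s/(s^2 + 36) + (3*s - 15).
Solve for Y(s) and write it as one ratio of polynomials.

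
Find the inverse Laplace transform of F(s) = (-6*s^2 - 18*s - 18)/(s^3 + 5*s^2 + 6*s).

Factor the denominator: s^3 + 5*s^2 + 6*s = s*(s + 2)*(s + 3).
Partial fraction decomposition gives [-3/s] + [-6/(s + 3)] + [3/(s + 2)].
Invert each term: -3/(s - 0) ↔ -3e^(0t); -6/(s + 3) ↔ -6e^(-3t); 3/(s + 2) ↔ 3e^(-2t).

-3 + 3*exp(-2*t) - 6*exp(-3*t)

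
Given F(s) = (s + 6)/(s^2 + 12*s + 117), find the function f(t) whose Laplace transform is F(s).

f(t) = exp(-6*t)*cos(9*t)

Rewrite the denominator: s^2 + 12*s + 117 = (s + 6)^2 + 81.
The form in (s + 6) signals a first-shifting-theorem factor e^(-6t).
Since L{cos(9t)} = s/(s^2 + 81), the inverse is e^(-6*t)*cos(9*t).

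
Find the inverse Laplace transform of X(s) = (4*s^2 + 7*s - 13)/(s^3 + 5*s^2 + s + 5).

-3*sin(t) + 2*cos(t) + 2*exp(-5*t)

Factor the denominator: s^3 + 5*s^2 + s + 5 = (s + 5)*(s^2 + 1).
Partial fraction decomposition gives [2/(s + 5)] + [2*s/(s^2 + 1)] + [-3/(s^2 + 1)].
Invert each term: 2/(s + 5) ↔ 2e^(-5t); 2·s/(s^2 + 1) ↔ 2cos(t); -3·1/(s^2 + 1) ↔ -3sin(t).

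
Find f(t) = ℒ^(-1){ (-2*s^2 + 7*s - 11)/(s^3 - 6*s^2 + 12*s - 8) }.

Factor the denominator: s^3 - 6*s^2 + 12*s - 8 = (s - 2)^3.
Partial fraction decomposition gives [-2/(s - 2)] + [-1/(s - 2)^2] + [-5/(s - 2)^3].
Invert each term: -2/(s - 2) ↔ -2e^(2t); -1/(s - 2)^2 ↔ -t·e^(2t); -5/(s - 2)^3 ↔ (-5/2)t^2·e^(2t).

f(t) = -5*t^2*exp(2*t)/2 - t*exp(2*t) - 2*exp(2*t)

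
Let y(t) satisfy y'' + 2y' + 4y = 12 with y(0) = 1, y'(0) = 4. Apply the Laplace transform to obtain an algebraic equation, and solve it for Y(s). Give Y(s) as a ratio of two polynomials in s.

Laplace-transform each side.
With L{y''} = s^2 Y - s·y(0) - y'(0) and L{y'} = sY - y(0), with y(0) = 1, y'(0) = 4: the LHS transforms to (s^2 + 2*s + 4)Y - (s + 6).
The right side is L{12} = 12/s.
So (s^2 + 2*s + 4)Y = 12/s + (s + 6).
Divide through and combine into a single rational function.

Y(s) = (s^2 + 6*s + 12)/(s^3 + 2*s^2 + 4*s)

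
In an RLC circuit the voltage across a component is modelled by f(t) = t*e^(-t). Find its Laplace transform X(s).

X(s) = (s + 1)^(-2)

L{t} = 1!/s^2 = 1/s^2.
By the first shifting theorem, multiplying by e^(-t) replaces s with s + 1.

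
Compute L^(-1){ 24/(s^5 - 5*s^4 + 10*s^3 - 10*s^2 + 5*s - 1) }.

t^4*exp(t)

Rewrite the denominator: s^5 - 5*s^4 + 10*s^3 - 10*s^2 + 5*s - 1 = (s - 1)^5.
The form in (s - 1) signals a first-shifting-theorem factor e^(t).
Since L{t^4} = 4!/s^5 = 24/s^5, the inverse is t^4*e^(t).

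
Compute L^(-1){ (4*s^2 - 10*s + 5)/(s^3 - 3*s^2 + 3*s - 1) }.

-t^2*exp(t)/2 - 2*t*exp(t) + 4*exp(t)

Factor the denominator: s^3 - 3*s^2 + 3*s - 1 = (s - 1)^3.
Partial fraction decomposition gives [4/(s - 1)] + [-2/(s - 1)^2] + [-1/(s - 1)^3].
Invert each term: 4/(s - 1) ↔ 4e^(t); -2/(s - 1)^2 ↔ -2t·e^(t); -1/(s - 1)^3 ↔ (-1/2)t^2·e^(t).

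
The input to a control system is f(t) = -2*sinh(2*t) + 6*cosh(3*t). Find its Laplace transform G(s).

Apply the Laplace transform termwise.
(6)·[L{cosh(3t)} = s/(s^2 - 9)]; (-2)·[L{sinh(2t)} = 2/(s^2 - 4)].

G(s) = 6*s/(s^2 - 9) - 4/(s^2 - 4)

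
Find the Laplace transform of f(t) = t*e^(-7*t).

L{e^(-7t)} = 1/(s + 7).
Then apply L{t·g(t)} = -d/ds[G(s)] with G(s) = 1/(s + 7):
differentiating 1 time and applying the sign gives (s + 7)^(-2).

(s + 7)^(-2)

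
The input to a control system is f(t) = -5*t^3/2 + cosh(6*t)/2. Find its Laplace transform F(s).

By linearity of the Laplace transform, transform each term separately.
(-5/2)·[L{t^3} = 3!/s^4 = 6/s^4]; (1/2)·[L{cosh(6t)} = s/(s^2 - 36)].

F(s) = s/(2*(s^2 - 36)) - 15/s^4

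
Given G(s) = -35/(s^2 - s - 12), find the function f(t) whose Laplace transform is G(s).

Factor the denominator: s^2 - s - 12 = (s - 4)*(s + 3).
Partial fraction decomposition gives [-5/(s - 4)] + [5/(s + 3)].
Invert each term: -5/(s - 4) ↔ -5e^(4t); 5/(s + 3) ↔ 5e^(-3t).

f(t) = -5*exp(4*t) + 5*exp(-3*t)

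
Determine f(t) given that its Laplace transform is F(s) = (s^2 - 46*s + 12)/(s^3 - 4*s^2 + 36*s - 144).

Factor the denominator: s^3 - 4*s^2 + 36*s - 144 = (s - 4)*(s^2 + 36).
Partial fraction decomposition gives [-3/(s - 4)] + [4*s/(s^2 + 36)] + [-30/(s^2 + 36)].
Invert each term: -3/(s - 4) ↔ -3e^(4t); 4·s/(s^2 + 36) ↔ 4cos(6t); -5·6/(s^2 + 36) ↔ -5sin(6t).

f(t) = -3*exp(4*t) - 5*sin(6*t) + 4*cos(6*t)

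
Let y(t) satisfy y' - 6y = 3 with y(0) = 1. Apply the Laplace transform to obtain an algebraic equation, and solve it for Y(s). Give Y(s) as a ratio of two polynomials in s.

Laplace-transform each side.
Using L{y'} = sY - y(0) = sY - 1, the left side becomes (s - 6)Y - (1).
The right side is L{3} = 3/s.
So (s - 6)Y = 3/s + (1).
Divide through and combine into a single rational function.

Y(s) = (s + 3)/(s^2 - 6*s)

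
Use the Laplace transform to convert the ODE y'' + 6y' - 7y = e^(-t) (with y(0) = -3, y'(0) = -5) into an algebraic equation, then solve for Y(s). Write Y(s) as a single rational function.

Take the Laplace transform of both sides.
The derivative rules (L{y''} = s^2 Y - s·y(0) - y'(0) and L{y'} = sY - y(0), with y(0) = -3, y'(0) = -5) turn the left side into (s^2 + 6*s - 7)Y - (-3*s - 23).
The right side is L{e^(-t)} = 1/(s + 1).
So (s^2 + 6*s - 7)Y = 1/(s + 1) + (-3*s - 23).
Solve for Y(s) and write it as one ratio of polynomials.

Y(s) = (-3*s^2 - 26*s - 22)/(s^3 + 7*s^2 - s - 7)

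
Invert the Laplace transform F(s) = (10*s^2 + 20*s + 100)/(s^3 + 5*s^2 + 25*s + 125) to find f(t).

Factor the denominator: s^3 + 5*s^2 + 25*s + 125 = (s + 5)*(s^2 + 25).
Partial fraction decomposition gives [5/(s + 5)] + [5*s/(s^2 + 25)] + [-5/(s^2 + 25)].
Invert each term: 5/(s + 5) ↔ 5e^(-5t); 5·s/(s^2 + 25) ↔ 5cos(5t); -1·5/(s^2 + 25) ↔ -sin(5t).

f(t) = -sin(5*t) + 5*cos(5*t) + 5*exp(-5*t)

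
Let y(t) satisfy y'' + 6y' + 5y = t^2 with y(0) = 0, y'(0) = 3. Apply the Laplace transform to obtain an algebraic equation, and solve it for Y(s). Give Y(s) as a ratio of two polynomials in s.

Y(s) = (3*s^3 + 2)/(s^5 + 6*s^4 + 5*s^3)

Laplace-transform each side.
Using L{y''} = s^2 Y - s·y(0) - y'(0) and L{y'} = sY - y(0), with y(0) = 0, y'(0) = 3, the left side becomes (s^2 + 6*s + 5)Y - (3).
The right side is L{t^2} = 2/s^3.
So (s^2 + 6*s + 5)Y = 2/s^3 + (3).
Divide through and combine into a single rational function.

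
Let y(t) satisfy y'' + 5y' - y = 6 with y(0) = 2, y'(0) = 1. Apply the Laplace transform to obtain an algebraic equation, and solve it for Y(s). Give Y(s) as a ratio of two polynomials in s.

Take the Laplace transform of both sides.
The derivative rules (L{y''} = s^2 Y - s·y(0) - y'(0) and L{y'} = sY - y(0), with y(0) = 2, y'(0) = 1) turn the left side into (s^2 + 5*s - 1)Y - (2*s + 11).
The right side is L{6} = 6/s.
So (s^2 + 5*s - 1)Y = 6/s + (2*s + 11).
Solve for Y(s) and write it as one ratio of polynomials.

Y(s) = (2*s^2 + 11*s + 6)/(s^3 + 5*s^2 - s)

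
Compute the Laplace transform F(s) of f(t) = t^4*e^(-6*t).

L{t^4} = 4!/s^5 = 24/s^5.
By the first shifting theorem, multiplying by e^(-6t) replaces s with s + 6.

F(s) = 24/(s + 6)^5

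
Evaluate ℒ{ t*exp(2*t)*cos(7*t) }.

(s - 9)*(s + 5)/(s^2 - 4*s + 53)^2

L{cos(7t)} = s/(s^2 + 49).
Multiplying by e^(2t) shifts s → s - 2, so L{exp(2*t)*cos(7*t)} = (s - 2)/((s - 2)^2 + 49).
Then apply L{t·g(t)} = -d/ds[G(s)] with G(s) = (s - 2)/((s - 2)^2 + 49):
differentiating 1 time and applying the sign gives (s - 9)*(s + 5)/(s^2 - 4*s + 53)^2.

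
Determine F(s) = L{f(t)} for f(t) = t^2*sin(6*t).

L{sin(6t)} = 6/(s^2 + 36).
Then apply L{t^2·g(t)} = (-1)^2 d^2/ds^2[G(s)] with G(s) = 6/(s^2 + 36):
differentiating 2 times and applying the sign gives 36*(s^2 - 12)/(s^2 + 36)^3.

F(s) = 36*(s^2 - 12)/(s^2 + 36)^3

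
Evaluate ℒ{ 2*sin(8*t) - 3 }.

By linearity of the Laplace transform, transform each term separately.
(2)·[L{sin(8t)} = 8/(s^2 + 64)]; L{-3} = -3/s.

16/(s^2 + 64) - 3/s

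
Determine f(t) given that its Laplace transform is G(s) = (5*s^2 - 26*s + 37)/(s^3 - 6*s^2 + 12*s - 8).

f(t) = 5*t^2*exp(2*t)/2 - 6*t*exp(2*t) + 5*exp(2*t)

Factor the denominator: s^3 - 6*s^2 + 12*s - 8 = (s - 2)^3.
Partial fraction decomposition gives [5/(s - 2)] + [-6/(s - 2)^2] + [5/(s - 2)^3].
Invert each term: 5/(s - 2) ↔ 5e^(2t); -6/(s - 2)^2 ↔ -6t·e^(2t); 5/(s - 2)^3 ↔ (5/2)t^2·e^(2t).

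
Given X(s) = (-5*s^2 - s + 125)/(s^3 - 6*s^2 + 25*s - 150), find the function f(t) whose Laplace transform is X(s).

Factor the denominator: s^3 - 6*s^2 + 25*s - 150 = (s - 6)*(s^2 + 25).
Partial fraction decomposition gives [-1/(s - 6)] + [-4*s/(s^2 + 25)] + [-25/(s^2 + 25)].
Invert each term: -1/(s - 6) ↔ -e^(6t); -4·s/(s^2 + 25) ↔ -4cos(5t); -5·5/(s^2 + 25) ↔ -5sin(5t).

f(t) = -exp(6*t) - 5*sin(5*t) - 4*cos(5*t)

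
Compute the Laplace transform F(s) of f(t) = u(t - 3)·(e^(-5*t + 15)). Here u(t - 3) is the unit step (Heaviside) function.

By the second shifting theorem, L{u(t - c)·g(t - c)} = e^(-cs)·G(s) with c = 3 and G(s) = L{g(t)}.
L{e^(-5t)} = 1/(s + 5).

F(s) = exp(-3*s)/(s + 5)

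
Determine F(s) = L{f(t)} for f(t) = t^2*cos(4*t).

F(s) = 2*s*(s^2 - 48)/(s^2 + 16)^3

L{cos(4t)} = s/(s^2 + 16).
Then apply L{t^2·g(t)} = (-1)^2 d^2/ds^2[G(s)] with G(s) = s/(s^2 + 16):
differentiating 2 times and applying the sign gives 2*s*(s^2 - 48)/(s^2 + 16)^3.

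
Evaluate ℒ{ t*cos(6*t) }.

L{cos(6t)} = s/(s^2 + 36).
Then apply L{t·g(t)} = -d/ds[G(s)] with G(s) = s/(s^2 + 36):
differentiating 1 time and applying the sign gives (s - 6)*(s + 6)/(s^2 + 36)^2.

(s - 6)*(s + 6)/(s^2 + 36)^2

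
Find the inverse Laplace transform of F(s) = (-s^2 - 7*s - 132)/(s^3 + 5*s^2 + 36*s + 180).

-2*sin(6*t) + cos(6*t) - 2*exp(-5*t)

Factor the denominator: s^3 + 5*s^2 + 36*s + 180 = (s + 5)*(s^2 + 36).
Partial fraction decomposition gives [-2/(s + 5)] + [s/(s^2 + 36)] + [-12/(s^2 + 36)].
Invert each term: -2/(s + 5) ↔ -2e^(-5t); 1·s/(s^2 + 36) ↔ cos(6t); -2·6/(s^2 + 36) ↔ -2sin(6t).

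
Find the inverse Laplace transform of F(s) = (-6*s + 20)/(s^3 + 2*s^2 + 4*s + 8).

sin(2*t) - 4*cos(2*t) + 4*exp(-2*t)

Factor the denominator: s^3 + 2*s^2 + 4*s + 8 = (s + 2)*(s^2 + 4).
Partial fraction decomposition gives [4/(s + 2)] + [-4*s/(s^2 + 4)] + [2/(s^2 + 4)].
Invert each term: 4/(s + 2) ↔ 4e^(-2t); -4·s/(s^2 + 4) ↔ -4cos(2t); 1·2/(s^2 + 4) ↔ sin(2t).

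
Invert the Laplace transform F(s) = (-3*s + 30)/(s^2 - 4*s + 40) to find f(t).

Complete the square in the denominator: s^2 - 4*s + 40 = (s - 2)^2 + 6^2.
Split the numerator to match: -3*s + 30 = -3·(s - 2) + 4·6.
Invert each term: -3·(s - 2)/((s - 2)^2 + 36) ↔ -3e^(2t)cos(6t); 4·6/((s - 2)^2 + 36) ↔ 4e^(2t)sin(6t).

f(t) = 4*exp(2*t)*sin(6*t) - 3*exp(2*t)*cos(6*t)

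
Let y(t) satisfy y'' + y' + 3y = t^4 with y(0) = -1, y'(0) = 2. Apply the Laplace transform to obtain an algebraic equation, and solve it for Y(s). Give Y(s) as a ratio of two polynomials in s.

Take the Laplace transform of both sides.
Using L{y''} = s^2 Y - s·y(0) - y'(0) and L{y'} = sY - y(0), with y(0) = -1, y'(0) = 2, the left side becomes (s^2 + s + 3)Y - (-s + 1).
The right side is L{t^4} = 24/s^5.
So (s^2 + s + 3)Y = 24/s^5 + (-s + 1).
Solve for Y(s) and write it as one ratio of polynomials.

Y(s) = (-s^6 + s^5 + 24)/(s^7 + s^6 + 3*s^5)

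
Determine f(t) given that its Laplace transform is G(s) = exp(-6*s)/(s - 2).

The factor e^(-6s) signals a time shift by c = 6 (second shifting theorem).
L{e^(2t)} = 1/(s - 2), so L^-1{1/(s - 2)} = exp(2*t).
Hence the inverse is u(t - 6) times that function evaluated at t - 6.

f(t) = Heaviside(t - 6)*(exp(2*t - 12))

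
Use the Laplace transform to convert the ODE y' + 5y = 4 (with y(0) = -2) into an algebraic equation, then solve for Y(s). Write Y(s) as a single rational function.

Laplace-transform each side.
With L{y'} = sY - y(0) = sY - (-2): the LHS transforms to (s + 5)Y - (-2).
The right side is L{4} = 4/s.
So (s + 5)Y = 4/s + (-2).
Solve for Y(s) and write it as one ratio of polynomials.

Y(s) = (-2*s + 4)/(s^2 + 5*s)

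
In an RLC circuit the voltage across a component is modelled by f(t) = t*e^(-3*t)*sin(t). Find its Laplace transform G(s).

G(s) = 2*(s + 3)/(s^2 + 6*s + 10)^2

L{sin(t)} = 1/(s^2 + 1).
Multiplying by e^(-3t) shifts s → s + 3, so L{e^(-3*t)*sin(t)} = 1/((s + 3)^2 + 1).
Then apply L{t·g(t)} = -d/ds[H(s)] with H(s) = 1/((s + 3)^2 + 1):
differentiating 1 time and applying the sign gives 2*(s + 3)/(s^2 + 6*s + 10)^2.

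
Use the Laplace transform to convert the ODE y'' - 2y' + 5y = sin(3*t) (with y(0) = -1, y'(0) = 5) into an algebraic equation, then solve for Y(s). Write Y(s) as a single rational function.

Take the Laplace transform of both sides.
The derivative rules (L{y''} = s^2 Y - s·y(0) - y'(0) and L{y'} = sY - y(0), with y(0) = -1, y'(0) = 5) turn the left side into (s^2 - 2*s + 5)Y - (-s + 7).
The right side is L{sin(3*t)} = 3/(s^2 + 9).
So (s^2 - 2*s + 5)Y = 3/(s^2 + 9) + (-s + 7).
Solve for Y(s) and write it as one ratio of polynomials.

Y(s) = (-s^3 + 7*s^2 - 9*s + 66)/(s^4 - 2*s^3 + 14*s^2 - 18*s + 45)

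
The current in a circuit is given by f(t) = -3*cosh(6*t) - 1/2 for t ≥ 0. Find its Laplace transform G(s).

Apply the Laplace transform termwise.
(-3)·[L{cosh(6t)} = s/(s^2 - 36)]; L{-1/2} = (-1/2)/s.

G(s) = -3*s/(s^2 - 36) - 1/(2*s)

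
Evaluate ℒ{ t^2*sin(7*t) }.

L{sin(7t)} = 7/(s^2 + 49).
Then apply L{t^2·g(t)} = (-1)^2 d^2/ds^2[G(s)] with G(s) = 7/(s^2 + 49):
differentiating 2 times and applying the sign gives 14*(3*s^2 - 49)/(s^2 + 49)^3.

14*(3*s^2 - 49)/(s^2 + 49)^3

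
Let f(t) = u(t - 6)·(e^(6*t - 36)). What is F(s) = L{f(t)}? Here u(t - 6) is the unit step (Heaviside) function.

By the second shifting theorem, L{u(t - c)·g(t - c)} = e^(-cs)·G(s) with c = 6 and G(s) = L{g(t)}.
L{e^(6t)} = 1/(s - 6).

F(s) = exp(-6*s)/(s - 6)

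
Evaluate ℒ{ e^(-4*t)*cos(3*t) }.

(s + 4)/((s + 4)^2 + 9)

L{cos(3t)} = s/(s^2 + 9).
By the first shifting theorem, multiplying by e^(-4t) replaces s with s + 4.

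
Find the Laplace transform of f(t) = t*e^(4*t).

L{e^(4t)} = 1/(s - 4).
Then apply L{t·g(t)} = -d/ds[G(s)] with G(s) = 1/(s - 4):
differentiating 1 time and applying the sign gives (s - 4)^(-2).

(s - 4)^(-2)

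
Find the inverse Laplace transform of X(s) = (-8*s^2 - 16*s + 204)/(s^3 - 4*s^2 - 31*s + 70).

-5*exp(7*t) - 4*exp(2*t) + exp(-5*t)

Factor the denominator: s^3 - 4*s^2 - 31*s + 70 = (s - 7)*(s - 2)*(s + 5).
Partial fraction decomposition gives [-5/(s - 7)] + [-4/(s - 2)] + [1/(s + 5)].
Invert each term: -5/(s - 7) ↔ -5e^(7t); -4/(s - 2) ↔ -4e^(2t); 1/(s + 5) ↔ e^(-5t).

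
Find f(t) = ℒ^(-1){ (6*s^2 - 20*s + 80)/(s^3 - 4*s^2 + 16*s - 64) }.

f(t) = 3*exp(4*t) - 2*sin(4*t) + 3*cos(4*t)

Factor the denominator: s^3 - 4*s^2 + 16*s - 64 = (s - 4)*(s^2 + 16).
Partial fraction decomposition gives [3/(s - 4)] + [3*s/(s^2 + 16)] + [-8/(s^2 + 16)].
Invert each term: 3/(s - 4) ↔ 3e^(4t); 3·s/(s^2 + 16) ↔ 3cos(4t); -2·4/(s^2 + 16) ↔ -2sin(4t).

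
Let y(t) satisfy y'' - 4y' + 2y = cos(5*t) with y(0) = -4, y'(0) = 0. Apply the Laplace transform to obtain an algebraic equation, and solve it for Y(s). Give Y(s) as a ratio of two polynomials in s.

Y(s) = (-4*s^3 + 16*s^2 - 99*s + 400)/(s^4 - 4*s^3 + 27*s^2 - 100*s + 50)

Transform both sides with L{·}.
With L{y''} = s^2 Y - s·y(0) - y'(0) and L{y'} = sY - y(0), with y(0) = -4, y'(0) = 0: the LHS transforms to (s^2 - 4*s + 2)Y - (-4*s + 16).
The right side is L{cos(5*t)} = s/(s^2 + 25).
So (s^2 - 4*s + 2)Y = s/(s^2 + 25) + (-4*s + 16).
Solve for Y(s) and write it as one ratio of polynomials.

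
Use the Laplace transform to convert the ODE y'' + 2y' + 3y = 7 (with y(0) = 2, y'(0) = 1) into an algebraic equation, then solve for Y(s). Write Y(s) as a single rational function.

Y(s) = (2*s^2 + 5*s + 7)/(s^3 + 2*s^2 + 3*s)

Transform both sides with L{·}.
With L{y''} = s^2 Y - s·y(0) - y'(0) and L{y'} = sY - y(0), with y(0) = 2, y'(0) = 1: the LHS transforms to (s^2 + 2*s + 3)Y - (2*s + 5).
The right side is L{7} = 7/s.
So (s^2 + 2*s + 3)Y = 7/s + (2*s + 5).
Divide through and combine into a single rational function.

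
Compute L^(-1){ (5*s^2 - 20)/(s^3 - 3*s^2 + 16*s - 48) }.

exp(3*t) + 3*sin(4*t) + 4*cos(4*t)

Factor the denominator: s^3 - 3*s^2 + 16*s - 48 = (s - 3)*(s^2 + 16).
Partial fraction decomposition gives [1/(s - 3)] + [4*s/(s^2 + 16)] + [12/(s^2 + 16)].
Invert each term: 1/(s - 3) ↔ e^(3t); 4·s/(s^2 + 16) ↔ 4cos(4t); 3·4/(s^2 + 16) ↔ 3sin(4t).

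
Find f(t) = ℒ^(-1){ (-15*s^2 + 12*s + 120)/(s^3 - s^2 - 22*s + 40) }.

Factor the denominator: s^3 - s^2 - 22*s + 40 = (s - 4)*(s - 2)*(s + 5).
Partial fraction decomposition gives [-4/(s - 4)] + [-6/(s - 2)] + [-5/(s + 5)].
Invert each term: -4/(s - 4) ↔ -4e^(4t); -6/(s - 2) ↔ -6e^(2t); -5/(s + 5) ↔ -5e^(-5t).

f(t) = -4*exp(4*t) - 6*exp(2*t) - 5*exp(-5*t)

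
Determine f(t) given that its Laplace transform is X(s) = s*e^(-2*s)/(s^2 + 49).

The factor e^(-2s) signals a time shift by c = 2 (second shifting theorem).
L{cos(7t)} = s/(s^2 + 49), so L^-1{s/(s^2 + 49)} = cos(7*t).
Hence the inverse is u(t - 2) times that function evaluated at t - 2.

f(t) = Heaviside(t - 2)*(cos(7*t - 14))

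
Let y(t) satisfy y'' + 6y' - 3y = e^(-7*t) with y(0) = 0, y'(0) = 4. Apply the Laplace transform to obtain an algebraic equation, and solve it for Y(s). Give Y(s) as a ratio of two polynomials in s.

Transform both sides with L{·}.
The derivative rules (L{y''} = s^2 Y - s·y(0) - y'(0) and L{y'} = sY - y(0), with y(0) = 0, y'(0) = 4) turn the left side into (s^2 + 6*s - 3)Y - (4).
The right side is L{e^(-7*t)} = 1/(s + 7).
So (s^2 + 6*s - 3)Y = 1/(s + 7) + (4).
Isolate Y and clear denominators.

Y(s) = (4*s + 29)/(s^3 + 13*s^2 + 39*s - 21)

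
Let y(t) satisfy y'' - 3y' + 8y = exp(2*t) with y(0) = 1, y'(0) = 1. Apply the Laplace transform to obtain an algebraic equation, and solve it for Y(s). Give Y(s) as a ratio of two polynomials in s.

Y(s) = (s^2 - 4*s + 5)/(s^3 - 5*s^2 + 14*s - 16)

Take the Laplace transform of both sides.
The derivative rules (L{y''} = s^2 Y - s·y(0) - y'(0) and L{y'} = sY - y(0), with y(0) = 1, y'(0) = 1) turn the left side into (s^2 - 3*s + 8)Y - (s - 2).
The right side is L{exp(2*t)} = 1/(s - 2).
So (s^2 - 3*s + 8)Y = 1/(s - 2) + (s - 2).
Divide through and combine into a single rational function.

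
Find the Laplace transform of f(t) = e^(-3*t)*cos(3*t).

L{cos(3t)} = s/(s^2 + 9).
By the first shifting theorem, multiplying by e^(-3t) replaces s with s + 3.

(s + 3)/((s + 3)^2 + 9)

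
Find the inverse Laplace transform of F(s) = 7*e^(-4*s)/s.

Heaviside(t - 4)*(7)

The factor e^(-4s) signals a time shift by c = 4 (second shifting theorem).
L{7} = 7/s, so L^-1{7/s} = 7.
Hence the inverse is u(t - 4) times that function evaluated at t - 4.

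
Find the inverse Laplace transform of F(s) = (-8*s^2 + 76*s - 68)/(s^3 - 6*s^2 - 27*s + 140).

Factor the denominator: s^3 - 6*s^2 - 27*s + 140 = (s - 7)*(s - 4)*(s + 5).
Partial fraction decomposition gives [-4/(s - 4)] + [-6/(s + 5)] + [2/(s - 7)].
Invert each term: -4/(s - 4) ↔ -4e^(4t); -6/(s + 5) ↔ -6e^(-5t); 2/(s - 7) ↔ 2e^(7t).

2*exp(7*t) - 4*exp(4*t) - 6*exp(-5*t)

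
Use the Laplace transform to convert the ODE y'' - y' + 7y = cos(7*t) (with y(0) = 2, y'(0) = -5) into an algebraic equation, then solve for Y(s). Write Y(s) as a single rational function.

Take the Laplace transform of both sides.
With L{y''} = s^2 Y - s·y(0) - y'(0) and L{y'} = sY - y(0), with y(0) = 2, y'(0) = -5: the LHS transforms to (s^2 - s + 7)Y - (2*s - 7).
The right side is L{cos(7*t)} = s/(s^2 + 49).
So (s^2 - s + 7)Y = s/(s^2 + 49) + (2*s - 7).
Divide through and combine into a single rational function.

Y(s) = (2*s^3 - 7*s^2 + 99*s - 343)/(s^4 - s^3 + 56*s^2 - 49*s + 343)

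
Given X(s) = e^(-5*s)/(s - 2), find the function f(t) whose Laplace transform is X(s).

f(t) = Heaviside(t - 5)*(exp(2*t - 10))

The factor e^(-5s) signals a time shift by c = 5 (second shifting theorem).
L{e^(2t)} = 1/(s - 2), so L^-1{1/(s - 2)} = e^(2*t).
Hence the inverse is u(t - 5) times that function evaluated at t - 5.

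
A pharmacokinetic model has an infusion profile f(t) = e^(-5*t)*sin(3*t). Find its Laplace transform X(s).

X(s) = 3/((s + 5)^2 + 9)

L{sin(3t)} = 3/(s^2 + 9).
By the first shifting theorem, multiplying by e^(-5t) replaces s with s + 5.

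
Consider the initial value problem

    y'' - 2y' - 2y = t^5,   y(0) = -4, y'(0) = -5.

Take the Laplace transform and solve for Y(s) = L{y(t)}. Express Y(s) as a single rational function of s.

Transform both sides with L{·}.
Using L{y''} = s^2 Y - s·y(0) - y'(0) and L{y'} = sY - y(0), with y(0) = -4, y'(0) = -5, the left side becomes (s^2 - 2*s - 2)Y - (-4*s + 3).
The right side is L{t^5} = 120/s^6.
So (s^2 - 2*s - 2)Y = 120/s^6 + (-4*s + 3).
Solve for Y(s) and write it as one ratio of polynomials.

Y(s) = (-4*s^7 + 3*s^6 + 120)/(s^8 - 2*s^7 - 2*s^6)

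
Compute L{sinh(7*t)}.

7/(s^2 - 49)

L{sinh(7t)} = 7/(s^2 - 49).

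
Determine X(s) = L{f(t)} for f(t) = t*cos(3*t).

X(s) = (s - 3)*(s + 3)/(s^2 + 9)^2

L{cos(3t)} = s/(s^2 + 9).
Then apply L{t·g(t)} = -d/ds[G(s)] with G(s) = s/(s^2 + 9):
differentiating 1 time and applying the sign gives (s - 3)*(s + 3)/(s^2 + 9)^2.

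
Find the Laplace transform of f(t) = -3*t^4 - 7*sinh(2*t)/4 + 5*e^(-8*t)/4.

The transform is linear, so treat each term independently.
(-7/4)·[L{sinh(2t)} = 2/(s^2 - 4)]; (5/4)·[L{e^(-8t)} = 1/(s + 8)]; (-3)·[L{t^4} = 4!/s^5 = 24/s^5].

-7/(2*(s^2 - 4)) + 5/(4*(s + 8)) - 72/s^5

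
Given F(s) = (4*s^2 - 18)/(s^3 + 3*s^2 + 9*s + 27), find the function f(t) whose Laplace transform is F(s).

Factor the denominator: s^3 + 3*s^2 + 9*s + 27 = (s + 3)*(s^2 + 9).
Partial fraction decomposition gives [1/(s + 3)] + [3*s/(s^2 + 9)] + [-9/(s^2 + 9)].
Invert each term: 1/(s + 3) ↔ e^(-3t); 3·s/(s^2 + 9) ↔ 3cos(3t); -3·3/(s^2 + 9) ↔ -3sin(3t).

f(t) = -3*sin(3*t) + 3*cos(3*t) + exp(-3*t)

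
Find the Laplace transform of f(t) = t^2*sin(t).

2*(3*s^2 - 1)/(s^2 + 1)^3

L{sin(t)} = 1/(s^2 + 1).
Then apply L{t^2·g(t)} = (-1)^2 d^2/ds^2[H(s)] with H(s) = 1/(s^2 + 1):
differentiating 2 times and applying the sign gives 2*(3*s^2 - 1)/(s^2 + 1)^3.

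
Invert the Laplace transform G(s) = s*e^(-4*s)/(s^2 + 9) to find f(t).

f(t) = Heaviside(t - 4)*(cos(3*t - 12))

The factor e^(-4s) signals a time shift by c = 4 (second shifting theorem).
L{cos(3t)} = s/(s^2 + 9), so L^-1{s/(s^2 + 9)} = cos(3*t).
Hence the inverse is u(t - 4) times that function evaluated at t - 4.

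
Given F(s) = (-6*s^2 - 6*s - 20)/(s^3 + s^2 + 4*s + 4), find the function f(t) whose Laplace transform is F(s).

f(t) = -2*sin(2*t) - 2*cos(2*t) - 4*exp(-t)

Factor the denominator: s^3 + s^2 + 4*s + 4 = (s + 1)*(s^2 + 4).
Partial fraction decomposition gives [-4/(s + 1)] + [-2*s/(s^2 + 4)] + [-4/(s^2 + 4)].
Invert each term: -4/(s + 1) ↔ -4e^(-t); -2·s/(s^2 + 4) ↔ -2cos(2t); -2·2/(s^2 + 4) ↔ -2sin(2t).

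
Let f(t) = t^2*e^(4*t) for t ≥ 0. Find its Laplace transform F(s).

L{e^(4t)} = 1/(s - 4).
Then apply L{t^2·g(t)} = (-1)^2 d^2/ds^2[G(s)] with G(s) = 1/(s - 4):
differentiating 2 times and applying the sign gives 2/(s - 4)^3.

F(s) = 2/(s - 4)^3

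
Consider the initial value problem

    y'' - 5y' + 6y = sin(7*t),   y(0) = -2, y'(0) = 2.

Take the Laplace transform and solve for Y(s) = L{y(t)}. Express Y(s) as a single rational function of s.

Apply the Laplace transform to the equation.
Using L{y''} = s^2 Y - s·y(0) - y'(0) and L{y'} = sY - y(0), with y(0) = -2, y'(0) = 2, the left side becomes (s^2 - 5*s + 6)Y - (-2*s + 12).
The right side is L{sin(7*t)} = 7/(s^2 + 49).
So (s^2 - 5*s + 6)Y = 7/(s^2 + 49) + (-2*s + 12).
Divide through and combine into a single rational function.

Y(s) = (-2*s^3 + 12*s^2 - 98*s + 595)/(s^4 - 5*s^3 + 55*s^2 - 245*s + 294)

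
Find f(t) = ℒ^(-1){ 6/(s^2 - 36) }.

Since L{sinh(6t)} = 6/(s^2 - 36), the inverse is sinh(6*t).

f(t) = sinh(6*t)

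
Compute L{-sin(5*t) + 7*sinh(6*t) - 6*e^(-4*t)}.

-5/(s^2 + 25) + 42/(s^2 - 36) - 6/(s + 4)

Apply the Laplace transform termwise.
(-6)·[L{e^(-4t)} = 1/(s + 4)]; (7)·[L{sinh(6t)} = 6/(s^2 - 36)]; (-1)·[L{sin(5t)} = 5/(s^2 + 25)].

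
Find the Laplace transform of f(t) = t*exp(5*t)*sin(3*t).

6*(s - 5)/(s^2 - 10*s + 34)^2

L{sin(3t)} = 3/(s^2 + 9).
Multiplying by e^(5t) shifts s → s - 5, so L{exp(5*t)*sin(3*t)} = 3/((s - 5)^2 + 9).
Then apply L{t·g(t)} = -d/ds[G(s)] with G(s) = 3/((s - 5)^2 + 9):
differentiating 1 time and applying the sign gives 6*(s - 5)/(s^2 - 10*s + 34)^2.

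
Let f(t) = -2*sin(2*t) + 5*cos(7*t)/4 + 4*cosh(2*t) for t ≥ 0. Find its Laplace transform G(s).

G(s) = 5*s/(4*(s^2 + 49)) + 4*s/(s^2 - 4) - 4/(s^2 + 4)

By linearity of the Laplace transform, transform each term separately.
(5/4)·[L{cos(7t)} = s/(s^2 + 49)]; (-2)·[L{sin(2t)} = 2/(s^2 + 4)]; (4)·[L{cosh(2t)} = s/(s^2 - 4)].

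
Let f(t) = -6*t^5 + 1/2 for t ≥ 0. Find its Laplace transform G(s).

Apply the Laplace transform termwise.
(-6)·[L{t^5} = 5!/s^6 = 120/s^6]; L{1/2} = (1/2)/s.

G(s) = 1/(2*s) - 720/s^6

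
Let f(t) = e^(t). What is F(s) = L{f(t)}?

L{e^(t)} = 1/(s - 1).

F(s) = 1/(s - 1)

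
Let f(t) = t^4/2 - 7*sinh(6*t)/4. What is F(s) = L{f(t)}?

F(s) = -21/(2*(s^2 - 36)) + 12/s^5

The transform is linear, so treat each term independently.
(-7/4)·[L{sinh(6t)} = 6/(s^2 - 36)]; (1/2)·[L{t^4} = 4!/s^5 = 24/s^5].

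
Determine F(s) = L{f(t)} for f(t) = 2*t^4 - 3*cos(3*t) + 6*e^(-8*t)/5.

F(s) = -3*s/(s^2 + 9) + 6/(5*(s + 8)) + 48/s^5

The transform is linear, so treat each term independently.
(-3)·[L{cos(3t)} = s/(s^2 + 9)]; (2)·[L{t^4} = 4!/s^5 = 24/s^5]; (6/5)·[L{e^(-8t)} = 1/(s + 8)].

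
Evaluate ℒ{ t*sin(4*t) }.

8*s/(s^2 + 16)^2

L{sin(4t)} = 4/(s^2 + 16).
Then apply L{t·g(t)} = -d/ds[G(s)] with G(s) = 4/(s^2 + 16):
differentiating 1 time and applying the sign gives 8*s/(s^2 + 16)^2.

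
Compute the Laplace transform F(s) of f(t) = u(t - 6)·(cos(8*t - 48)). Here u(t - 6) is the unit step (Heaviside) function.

By the second shifting theorem, L{u(t - c)·g(t - c)} = e^(-cs)·G(s) with c = 6 and G(s) = L{g(t)}.
L{cos(8t)} = s/(s^2 + 64).

F(s) = s*exp(-6*s)/(s^2 + 64)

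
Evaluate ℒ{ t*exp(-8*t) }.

L{e^(-8t)} = 1/(s + 8).
Then apply L{t·g(t)} = -d/ds[G(s)] with G(s) = 1/(s + 8):
differentiating 1 time and applying the sign gives (s + 8)^(-2).

(s + 8)^(-2)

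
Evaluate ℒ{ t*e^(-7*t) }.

L{e^(-7t)} = 1/(s + 7).
Then apply L{t·g(t)} = -d/ds[H(s)] with H(s) = 1/(s + 7):
differentiating 1 time and applying the sign gives (s + 7)^(-2).

(s + 7)^(-2)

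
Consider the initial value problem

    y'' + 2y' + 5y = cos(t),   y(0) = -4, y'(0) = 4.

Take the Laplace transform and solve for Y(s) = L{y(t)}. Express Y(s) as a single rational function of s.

Transform both sides with L{·}.
The derivative rules (L{y''} = s^2 Y - s·y(0) - y'(0) and L{y'} = sY - y(0), with y(0) = -4, y'(0) = 4) turn the left side into (s^2 + 2*s + 5)Y - (-4*s - 4).
The right side is L{cos(t)} = s/(s^2 + 1).
So (s^2 + 2*s + 5)Y = s/(s^2 + 1) + (-4*s - 4).
Isolate Y and clear denominators.

Y(s) = (-4*s^3 - 4*s^2 - 3*s - 4)/(s^4 + 2*s^3 + 6*s^2 + 2*s + 5)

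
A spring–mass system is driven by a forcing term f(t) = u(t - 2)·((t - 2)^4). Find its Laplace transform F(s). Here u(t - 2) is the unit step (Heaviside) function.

F(s) = 24*exp(-2*s)/s^5

By the second shifting theorem, L{u(t - c)·g(t - c)} = e^(-cs)·G(s) with c = 2 and G(s) = L{g(t)}.
L{t^4} = 4!/s^5 = 24/s^5.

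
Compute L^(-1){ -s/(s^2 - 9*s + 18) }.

Factor the denominator: s^2 - 9*s + 18 = (s - 6)*(s - 3).
Partial fraction decomposition gives [-2/(s - 6)] + [1/(s - 3)].
Invert each term: -2/(s - 6) ↔ -2e^(6t); 1/(s - 3) ↔ e^(3t).

-2*exp(6*t) + exp(3*t)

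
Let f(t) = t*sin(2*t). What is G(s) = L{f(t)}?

L{sin(2t)} = 2/(s^2 + 4).
Then apply L{t·g(t)} = -d/ds[H(s)] with H(s) = 2/(s^2 + 4):
differentiating 1 time and applying the sign gives 4*s/(s^2 + 4)^2.

G(s) = 4*s/(s^2 + 4)^2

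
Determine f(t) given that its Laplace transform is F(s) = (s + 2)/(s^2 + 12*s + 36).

Factor the denominator: s^2 + 12*s + 36 = (s + 6)^2.
Partial fraction decomposition gives [1/(s + 6)] + [-4/(s + 6)^2].
Invert each term: 1/(s + 6) ↔ e^(-6t); -4/(s + 6)^2 ↔ -4t·e^(-6t).

f(t) = -4*t*exp(-6*t) + exp(-6*t)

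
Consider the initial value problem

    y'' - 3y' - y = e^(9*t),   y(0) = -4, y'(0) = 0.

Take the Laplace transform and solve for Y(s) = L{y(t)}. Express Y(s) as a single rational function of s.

Y(s) = (-4*s^2 + 48*s - 107)/(s^3 - 12*s^2 + 26*s + 9)

Laplace-transform each side.
Using L{y''} = s^2 Y - s·y(0) - y'(0) and L{y'} = sY - y(0), with y(0) = -4, y'(0) = 0, the left side becomes (s^2 - 3*s - 1)Y - (-4*s + 12).
The right side is L{e^(9*t)} = 1/(s - 9).
So (s^2 - 3*s - 1)Y = 1/(s - 9) + (-4*s + 12).
Solve for Y(s) and write it as one ratio of polynomials.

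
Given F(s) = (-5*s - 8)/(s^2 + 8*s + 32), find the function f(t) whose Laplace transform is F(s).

Complete the square in the denominator: s^2 + 8*s + 32 = (s + 4)^2 + 4^2.
Split the numerator to match: -5*s - 8 = -5·(s + 4) + 3·4.
Invert each term: -5·(s + 4)/((s + 4)^2 + 16) ↔ -5e^(-4t)cos(4t); 3·4/((s + 4)^2 + 16) ↔ 3e^(-4t)sin(4t).

f(t) = 3*exp(-4*t)*sin(4*t) - 5*exp(-4*t)*cos(4*t)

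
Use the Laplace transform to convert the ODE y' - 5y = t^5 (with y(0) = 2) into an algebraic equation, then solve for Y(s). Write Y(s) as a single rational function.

Laplace-transform each side.
The derivative rules (L{y'} = sY - y(0) = sY - 2) turn the left side into (s - 5)Y - (2).
The right side is L{t^5} = 120/s^6.
So (s - 5)Y = 120/s^6 + (2).
Divide through and combine into a single rational function.

Y(s) = (2*s^6 + 120)/(s^7 - 5*s^6)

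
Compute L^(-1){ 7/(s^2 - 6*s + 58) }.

exp(3*t)*sin(7*t)

Rewrite the denominator: s^2 - 6*s + 58 = (s - 3)^2 + 49.
The form in (s - 3) signals a first-shifting-theorem factor e^(3t).
Since L{sin(7t)} = 7/(s^2 + 49), the inverse is exp(3*t)*sin(7*t).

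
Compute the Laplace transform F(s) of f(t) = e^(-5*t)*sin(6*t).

F(s) = 6/((s + 5)^2 + 36)

L{sin(6t)} = 6/(s^2 + 36).
By the first shifting theorem, multiplying by e^(-5t) replaces s with s + 5.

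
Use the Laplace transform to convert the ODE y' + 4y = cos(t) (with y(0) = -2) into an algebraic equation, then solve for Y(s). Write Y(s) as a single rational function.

Transform both sides with L{·}.
The derivative rules (L{y'} = sY - y(0) = sY - (-2)) turn the left side into (s + 4)Y - (-2).
The right side is L{cos(t)} = s/(s^2 + 1).
So (s + 4)Y = s/(s^2 + 1) + (-2).
Isolate Y and clear denominators.

Y(s) = (-2*s^2 + s - 2)/(s^3 + 4*s^2 + s + 4)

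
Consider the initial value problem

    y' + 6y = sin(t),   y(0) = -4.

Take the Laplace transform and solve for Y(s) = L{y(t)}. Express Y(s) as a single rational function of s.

Y(s) = (-4*s^2 - 3)/(s^3 + 6*s^2 + s + 6)

Transform both sides with L{·}.
Using L{y'} = sY - y(0) = sY - (-4), the left side becomes (s + 6)Y - (-4).
The right side is L{sin(t)} = 1/(s^2 + 1).
So (s + 6)Y = 1/(s^2 + 1) + (-4).
Solve for Y(s) and write it as one ratio of polynomials.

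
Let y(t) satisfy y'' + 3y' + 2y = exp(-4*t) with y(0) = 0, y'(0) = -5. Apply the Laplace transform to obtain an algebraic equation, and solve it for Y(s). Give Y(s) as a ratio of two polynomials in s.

Y(s) = (-5*s - 19)/(s^3 + 7*s^2 + 14*s + 8)

Laplace-transform each side.
With L{y''} = s^2 Y - s·y(0) - y'(0) and L{y'} = sY - y(0), with y(0) = 0, y'(0) = -5: the LHS transforms to (s^2 + 3*s + 2)Y - (-5).
The right side is L{exp(-4*t)} = 1/(s + 4).
So (s^2 + 3*s + 2)Y = 1/(s + 4) + (-5).
Divide through and combine into a single rational function.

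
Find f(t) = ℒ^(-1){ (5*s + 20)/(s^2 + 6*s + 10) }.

Complete the square in the denominator: s^2 + 6*s + 10 = (s + 3)^2 + 1^2.
Split the numerator to match: 5*s + 20 = 5·(s + 3) + 5·1.
Invert each term: 5·(s + 3)/((s + 3)^2 + 1) ↔ 5e^(-3t)cos(t); 5·1/((s + 3)^2 + 1) ↔ 5e^(-3t)sin(t).

f(t) = 5*exp(-3*t)*sin(t) + 5*exp(-3*t)*cos(t)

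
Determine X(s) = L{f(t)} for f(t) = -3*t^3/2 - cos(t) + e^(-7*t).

X(s) = -s/(s^2 + 1) + 1/(s + 7) - 9/s^4

Apply the Laplace transform termwise.
(-1)·[L{cos(t)} = s/(s^2 + 1)]; L{e^(-7t)} = 1/(s + 7); (-3/2)·[L{t^3} = 3!/s^4 = 6/s^4].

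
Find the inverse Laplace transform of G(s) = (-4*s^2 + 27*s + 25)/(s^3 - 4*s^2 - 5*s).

2*exp(5*t) - 5 - exp(-t)

Factor the denominator: s^3 - 4*s^2 - 5*s = s*(s - 5)*(s + 1).
Partial fraction decomposition gives [2/(s - 5)] + [-5/s] + [-1/(s + 1)].
Invert each term: 2/(s - 5) ↔ 2e^(5t); -5/(s - 0) ↔ -5e^(0t); -1/(s + 1) ↔ -e^(-t).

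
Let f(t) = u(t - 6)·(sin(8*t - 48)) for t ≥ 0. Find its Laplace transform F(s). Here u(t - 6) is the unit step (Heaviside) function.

By the second shifting theorem, L{u(t - c)·g(t - c)} = e^(-cs)·G(s) with c = 6 and G(s) = L{g(t)}.
L{sin(8t)} = 8/(s^2 + 64).

F(s) = 8*exp(-6*s)/(s^2 + 64)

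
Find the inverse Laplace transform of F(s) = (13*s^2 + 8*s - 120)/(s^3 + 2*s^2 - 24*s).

Factor the denominator: s^3 + 2*s^2 - 24*s = s*(s - 4)*(s + 6).
Partial fraction decomposition gives [5/(s + 6)] + [5/s] + [3/(s - 4)].
Invert each term: 5/(s + 6) ↔ 5e^(-6t); 5/(s - 0) ↔ 5e^(0t); 3/(s - 4) ↔ 3e^(4t).

3*exp(4*t) + 5 + 5*exp(-6*t)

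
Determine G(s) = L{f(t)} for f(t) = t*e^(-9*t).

L{e^(-9t)} = 1/(s + 9).
Then apply L{t·g(t)} = -d/ds[H(s)] with H(s) = 1/(s + 9):
differentiating 1 time and applying the sign gives (s + 9)^(-2).

G(s) = (s + 9)^(-2)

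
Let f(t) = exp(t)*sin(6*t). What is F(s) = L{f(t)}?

L{sin(6t)} = 6/(s^2 + 36).
By the first shifting theorem, multiplying by e^(t) replaces s with s - 1.

F(s) = 6/((s - 1)^2 + 36)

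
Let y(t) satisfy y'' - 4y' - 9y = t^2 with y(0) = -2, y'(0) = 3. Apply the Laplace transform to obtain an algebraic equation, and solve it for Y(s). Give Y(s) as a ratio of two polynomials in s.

Y(s) = (-2*s^4 + 11*s^3 + 2)/(s^5 - 4*s^4 - 9*s^3)

Apply the Laplace transform to the equation.
Using L{y''} = s^2 Y - s·y(0) - y'(0) and L{y'} = sY - y(0), with y(0) = -2, y'(0) = 3, the left side becomes (s^2 - 4*s - 9)Y - (-2*s + 11).
The right side is L{t^2} = 2/s^3.
So (s^2 - 4*s - 9)Y = 2/s^3 + (-2*s + 11).
Isolate Y and clear denominators.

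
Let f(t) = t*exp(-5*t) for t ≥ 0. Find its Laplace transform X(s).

X(s) = (s + 5)^(-2)

L{e^(-5t)} = 1/(s + 5).
Then apply L{t·g(t)} = -d/ds[G(s)] with G(s) = 1/(s + 5):
differentiating 1 time and applying the sign gives (s + 5)^(-2).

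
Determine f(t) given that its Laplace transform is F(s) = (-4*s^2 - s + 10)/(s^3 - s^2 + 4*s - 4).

Factor the denominator: s^3 - s^2 + 4*s - 4 = (s - 1)*(s^2 + 4).
Partial fraction decomposition gives [1/(s - 1)] + [-5*s/(s^2 + 4)] + [-6/(s^2 + 4)].
Invert each term: 1/(s - 1) ↔ e^(t); -5·s/(s^2 + 4) ↔ -5cos(2t); -3·2/(s^2 + 4) ↔ -3sin(2t).

f(t) = exp(t) - 3*sin(2*t) - 5*cos(2*t)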